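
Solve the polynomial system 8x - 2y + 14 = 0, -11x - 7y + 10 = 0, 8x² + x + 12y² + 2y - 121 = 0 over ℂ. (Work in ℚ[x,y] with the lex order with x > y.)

{(-1, 3)}

Compute a lex Gröbner basis by Buchberger's algorithm.
f_1 = 8x - 2y + 14, LT = x.
f_2 = -11x - 7y + 10, LT = x.
f_3 = 8x² + x + 12y² + 2y - 121, LT = x².

S(f_1,f_2): lcm = x. S = -39/44y + 117/44.
  reduce S modulo (f_1, f_2, f_3):
  remainder -39/44y + 117/44 ≠ 0; add h_4 = -39/44y + 117/44 to the basis.

The other S-polynomials (S(f_1,f_3), S(f_2,f_3), S(f_1,h_4), S(f_2,h_4), S(f_3,h_4)) all reduce to 0 modulo the current basis, so we have a Gröbner basis.
Inter-reduce: drop elements whose leading term is divisible by another's, tail-reduce, and make monic.
Reduced Gröbner basis: {x + 1, y - 3}.

The lex basis is triangular: the last element involves only y. Solving y - 3 = 0 gives y ∈ {3}; substituting each value into the earlier elements determines the remaining variables.
  y = 3: the earlier basis element becomes x + 1 = 0, giving x = -1 — point (-1, 3).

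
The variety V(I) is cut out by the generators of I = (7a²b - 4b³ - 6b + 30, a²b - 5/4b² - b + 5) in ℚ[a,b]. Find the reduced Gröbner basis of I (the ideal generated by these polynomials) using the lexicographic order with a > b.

f_1 = 7a²b - 4b³ - 6b + 30, LT = a²b.
f_2 = a²b - 5/4b² - b + 5, LT = a²b.

S(f_1,f_2): lcm = a²b. S = -4/7b³ + 5/4b² + 1/7b - 5/7.
  reduce S modulo (f_1, f_2):
  remainder -4/7b³ + 5/4b² + 1/7b - 5/7 ≠ 0; add g_3 = -4/7b³ + 5/4b² + 1/7b - 5/7 to the basis.

S(f_1,g_3): lcm = a²b³. S = 35/16a²b² + ¼a²b - 5/4a² - 4/7b⁵ - 6/7b³ + 30/7b².
  reduce S modulo (f_1, f_2, g_3):
  remainder -5/4a² + 5b² - 75/8b ≠ 0; add g_4 = -5/4a² + 5b² - 75/8b to the basis.

The other S-polynomials (S(f_2,g_3), S(f_1,g_4), S(f_2,g_4), S(g_3,g_4)) all reduce to 0 modulo the current basis, so we have a Gröbner basis.
Inter-reduce: drop elements whose leading term is divisible by another's, tail-reduce, and make monic.

G = {a² - 4b² + 15/2b, b³ - 35/16b² - ¼b + 5/4}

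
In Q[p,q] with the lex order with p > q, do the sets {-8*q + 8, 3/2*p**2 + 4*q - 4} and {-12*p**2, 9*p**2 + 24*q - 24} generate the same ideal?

Yes, the ideals are equal.

Two ideals are equal iff their reduced Gröbner bases coincide (the reduced basis is unique for a fixed ordering).
Buchberger on the first generating set:
f_1 = -8*q + 8, LT = q.
f_2 = 3/2*p**2 + 4*q - 4, LT = p**2.

The S-polynomials (S(f_1,f_2)) all reduce to 0 modulo the current basis, so we have a Gröbner basis.
Inter-reduce: drop elements whose leading term is divisible by another's, tail-reduce, and make monic.
Reduced Gröbner basis: {p**2, q - 1}.

Buchberger on the second generating set:
h_1 = -12*p**2, LT = p**2.
h_2 = 9*p**2 + 24*q - 24, LT = p**2.

S(h_1,h_2): lcm = p**2. S = -8/3*q + 8/3.
  leading term q: no divisor's leading term divides it; move -8/3*q to the remainder.
  leading term 1: no divisor's leading term divides it; move 8/3 to the remainder.
  remainder -8/3*q + 8/3 ≠ 0; add k_3 = -8/3*q + 8/3 to the basis.

The other S-polynomials (S(h_1,k_3), S(h_2,k_3)) all reduce to 0 modulo the current basis, so we have a Gröbner basis.
Inter-reduce: drop elements whose leading term is divisible by another's, tail-reduce, and make monic.
Reduced Gröbner basis: {p**2, q - 1}.

These coincide, so the ideals are equal.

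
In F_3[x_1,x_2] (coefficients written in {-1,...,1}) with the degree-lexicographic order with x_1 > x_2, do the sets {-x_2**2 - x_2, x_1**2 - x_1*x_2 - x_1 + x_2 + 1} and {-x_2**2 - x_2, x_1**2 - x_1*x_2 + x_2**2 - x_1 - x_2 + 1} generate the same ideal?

Yes, the ideals are equal.

Two ideals are equal iff their reduced Gröbner bases coincide (the reduced basis is unique for a fixed ordering).
Buchberger on the first generating set:
f_1 = -x_2**2 - x_2, LT = x_2**2.
f_2 = x_1**2 - x_1*x_2 - x_1 + x_2 + 1, LT = x_1**2.

The S-polynomials (S(f_1,f_2)) all reduce to 0 modulo the current basis, so we have a Gröbner basis.
Inter-reduce: drop elements whose leading term is divisible by another's, tail-reduce, and make monic.
Reduced Gröbner basis: {x_1**2 - x_1*x_2 - x_1 + x_2 + 1, x_2**2 + x_2}.

Buchberger on the second generating set:
h_1 = -x_2**2 - x_2, LT = x_2**2.
h_2 = x_1**2 - x_1*x_2 + x_2**2 - x_1 - x_2 + 1, LT = x_1**2.

The S-polynomials (S(h_1,h_2)) all reduce to 0 modulo the current basis, so we have a Gröbner basis.
Inter-reduce: drop elements whose leading term is divisible by another's, tail-reduce, and make monic.
Reduced Gröbner basis: {x_1**2 - x_1*x_2 - x_1 + x_2 + 1, x_2**2 + x_2}.

These coincide, so the ideals are equal.
The choice of monomial ordering does not affect the verdict — as long as both bases are computed under the same ordering, their equality decides ideal equality.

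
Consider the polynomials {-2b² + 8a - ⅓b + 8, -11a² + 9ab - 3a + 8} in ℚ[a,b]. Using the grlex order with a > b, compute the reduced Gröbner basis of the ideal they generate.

G = {a² - 9/11ab + 3/11a - 8/11, b² - 4a + ⅙b - 4}

f_1 = -2b² + 8a - ⅓b + 8, LT = b².
f_2 = -11a² + 9ab - 3a + 8, LT = a².

S(f_1,f_2): leading monomials are coprime, so the S-polynomial reduces to 0 (Buchberger's first criterion).
Every S-polynomial of the final basis reduces to 0, so we have a Gröbner basis.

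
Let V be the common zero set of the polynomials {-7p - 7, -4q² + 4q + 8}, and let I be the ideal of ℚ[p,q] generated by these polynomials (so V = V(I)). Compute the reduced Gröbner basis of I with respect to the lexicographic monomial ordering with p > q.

G = {p + 1, q² - q - 2}

f_1 = -7p - 7, LT = p.
f_2 = -4q² + 4q + 8, LT = q².

The S-polynomials (S(f_1,f_2)) all reduce to 0 modulo the current basis, so we have a Gröbner basis.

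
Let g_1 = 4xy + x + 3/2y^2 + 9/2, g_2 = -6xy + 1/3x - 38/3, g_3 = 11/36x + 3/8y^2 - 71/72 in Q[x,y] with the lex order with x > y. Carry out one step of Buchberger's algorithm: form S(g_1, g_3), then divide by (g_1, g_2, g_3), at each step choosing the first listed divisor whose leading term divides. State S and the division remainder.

lcm(LM(g_1), LM(g_3)) = xy.
S = (lcm/LT(g_1))·g_1 − (lcm/LT(g_3))·g_3 = 1/4x - 27/22y^3 + 3/8y^2 + 71/22y + 9/8.
Reduce S modulo (g_1, g_2, g_3) in that order:
  leading term x: subtract (9/11)·g_3 from 1/4x - 27/22y^3 + 3/8y^2 + 71/22y + 9/8 → -27/22y^3 + 3/44y^2 + 71/22y + 85/44
  leading term y^3: no divisor's leading term divides it; move -27/22y^3 to the remainder.
  leading term y^2: no divisor's leading term divides it; move 3/44y^2 to the remainder.
  leading term y: no divisor's leading term divides it; move 71/22y to the remainder.
  leading term 1: no divisor's leading term divides it; move 85/44 to the remainder.
The remainder -27/22y^3 + 3/44y^2 + 71/22y + 85/44 is nonzero, so it would be added as the next basis element.

S(g_1, g_3) = 1/4x - 27/22y^3 + 3/8y^2 + 71/22y + 9/8; remainder on division = -27/22y^3 + 3/44y^2 + 71/22y + 85/44.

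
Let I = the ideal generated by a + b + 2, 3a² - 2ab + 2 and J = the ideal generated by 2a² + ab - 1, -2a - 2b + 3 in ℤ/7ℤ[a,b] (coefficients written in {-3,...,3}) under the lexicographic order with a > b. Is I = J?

Yes, the ideals are equal.

Two ideals are equal iff their reduced Gröbner bases coincide (the reduced basis is unique for a fixed ordering).
Buchberger on the first generating set:
f_1 = a + b + 2, LT = a.
f_2 = 3a² - 2ab + 2, LT = a².

S(f_1,f_2): lcm = a². S = -3ab + 2a - 3.
  leading term ab: subtract (-3b)·f_1 from -3ab + 2a - 3 → 2a + 3b² - b - 3
  leading term a: subtract (2)·f_1 from 2a + 3b² - b - 3 → 3b² - 3b
  leading term b²: no divisor's leading term divides it; move 3b² to the remainder.
  leading term b: no divisor's leading term divides it; move -3b to the remainder.
  remainder 3b² - 3b ≠ 0; add g_3 = 3b² - 3b to the basis.

S(f_1,g_3): leading monomials are coprime, so the S-polynomial reduces to 0 (Buchberger's first criterion).
S(f_2,g_3): leading monomials are coprime, so the S-polynomial reduces to 0 (Buchberger's first criterion).
Every S-polynomial of the final basis reduces to 0, so we have a Gröbner basis.
Inter-reduce: drop elements whose leading term is divisible by another's, tail-reduce, and make monic.
Reduced Gröbner basis: {a + b + 2, b² - b}.

Buchberger on the second generating set:
h_1 = 2a² + ab - 1, LT = a².
h_2 = -2a - 2b + 3, LT = a.

S(h_1,h_2): lcm = a². S = 3ab - 2a + 3.
  leading term ab: subtract (2b)·h_2 from 3ab - 2a + 3 → -2a - 3b² + b + 3
  leading term a: subtract (1)·h_2 from -2a - 3b² + b + 3 → -3b² + 3b
  leading term b²: no divisor's leading term divides it; move -3b² to the remainder.
  leading term b: no divisor's leading term divides it; move 3b to the remainder.
  remainder -3b² + 3b ≠ 0; add k_3 = -3b² + 3b to the basis.

S(h_1,k_3): leading monomials are coprime, so the S-polynomial reduces to 0 (Buchberger's first criterion).
S(h_2,k_3): leading monomials are coprime, so the S-polynomial reduces to 0 (Buchberger's first criterion).
Every S-polynomial of the final basis reduces to 0, so we have a Gröbner basis.
Inter-reduce: drop elements whose leading term is divisible by another's, tail-reduce, and make monic.
Reduced Gröbner basis: {a + b + 2, b² - b}.

These coincide, so the ideals are equal.
The choice of monomial ordering does not affect the verdict — as long as both bases are computed under the same ordering, their equality decides ideal equality.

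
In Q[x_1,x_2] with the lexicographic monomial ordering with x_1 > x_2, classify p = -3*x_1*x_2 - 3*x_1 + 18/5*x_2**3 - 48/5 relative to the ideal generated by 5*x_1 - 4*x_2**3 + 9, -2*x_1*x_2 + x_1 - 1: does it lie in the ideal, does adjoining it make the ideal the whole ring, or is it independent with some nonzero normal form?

-3*x_1*x_2 - 3*x_1 + 18/5*x_2**3 - 48/5 lies in I (it reduces to 0).

First compute the reduced Gröbner basis of I by Buchberger's algorithm.
f_1 = 5*x_1 - 4*x_2**3 + 9, LT = x_1.
f_2 = -2*x_1*x_2 + x_1 - 1, LT = x_1*x_2.

S(f_1,f_2): lcm = x_1*x_2. S = 1/2*x_1 - 4/5*x_2**4 + 9/5*x_2 - 1/2.
  leading term x_1: subtract (1/10)·f_1 from 1/2*x_1 - 4/5*x_2**4 + 9/5*x_2 - 1/2 → -4/5*x_2**4 + 2/5*x_2**3 + 9/5*x_2 - 7/5
  leading term x_2**4: no divisor's leading term divides it; move -4/5*x_2**4 to the remainder.
  leading term x_2**3: no divisor's leading term divides it; move 2/5*x_2**3 to the remainder.
  leading term x_2: no divisor's leading term divides it; move 9/5*x_2 to the remainder.
  leading term 1: no divisor's leading term divides it; move -7/5 to the remainder.
  remainder -4/5*x_2**4 + 2/5*x_2**3 + 9/5*x_2 - 7/5 ≠ 0; add h_3 = -4/5*x_2**4 + 2/5*x_2**3 + 9/5*x_2 - 7/5 to the basis.

The other S-polynomials (S(f_1,h_3), S(f_2,h_3)) all reduce to 0 modulo the current basis, so we have a Gröbner basis.
Inter-reduce: drop elements whose leading term is divisible by another's, tail-reduce, and make monic.
Reduced Gröbner basis: {x_1 - 4/5*x_2**3 + 9/5, x_2**4 - 1/2*x_2**3 - 9/4*x_2 + 7/4}.
Label its elements g_1 = x_1 - 4/5*x_2**3 + 9/5, g_2 = x_2**4 - 1/2*x_2**3 - 9/4*x_2 + 7/4.

Reduce p = -3*x_1*x_2 - 3*x_1 + 18/5*x_2**3 - 48/5 modulo G:
  leading term x_1*x_2: subtract (-3*x_2)·g_1 from -3*x_1*x_2 - 3*x_1 + 18/5*x_2**3 - 48/5 → -3*x_1 - 12/5*x_2**4 + 18/5*x_2**3 + 27/5*x_2 - 48/5
  leading term x_1: subtract (-3)·g_1 from -3*x_1 - 12/5*x_2**4 + 18/5*x_2**3 + 27/5*x_2 - 48/5 → -12/5*x_2**4 + 6/5*x_2**3 + 27/5*x_2 - 21/5
  leading term x_2**4: subtract (-12/5)·g_2 from -12/5*x_2**4 + 6/5*x_2**3 + 27/5*x_2 - 21/5 → 0
  normal form = 0.
Since the normal form is 0, p ∈ I.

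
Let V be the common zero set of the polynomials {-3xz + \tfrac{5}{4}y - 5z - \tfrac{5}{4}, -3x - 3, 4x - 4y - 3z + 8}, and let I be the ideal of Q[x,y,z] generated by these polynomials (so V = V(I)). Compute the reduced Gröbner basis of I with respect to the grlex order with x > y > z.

G = {x + 1, y - 1, z}

f_1 = -3xz + \tfrac{5}{4}y - 5z - \tfrac{5}{4}, LT = xz.
f_2 = -3x - 3, LT = x.
f_3 = 4x - 4y - 3z + 8, LT = x.

S(f_1,f_2): lcm = xz. S = -\tfrac{5}{12}y + \tfrac{2}{3}z + \tfrac{5}{12}.
  leading term y: no divisor's leading term divides it; move -\tfrac{5}{12}y to the remainder.
  leading term z: no divisor's leading term divides it; move \tfrac{2}{3}z to the remainder.
  leading term 1: no divisor's leading term divides it; move \tfrac{5}{12} to the remainder.
  remainder -\tfrac{5}{12}y + \tfrac{2}{3}z + \tfrac{5}{12} ≠ 0; add g_4 = -\tfrac{5}{12}y + \tfrac{2}{3}z + \tfrac{5}{12} to the basis.

S(f_1,f_3): lcm = xz. S = yz + \tfrac{3}{4}z^{2} - \tfrac{5}{12}y - \tfrac{1}{3}z + \tfrac{5}{12}.
  leading term yz: subtract (-\tfrac{12}{5}z)·g_4 from yz + \tfrac{3}{4}z^{2} - \tfrac{5}{12}y - \tfrac{1}{3}z + \tfrac{5}{12} → \tfrac{47}{20}z^{2} - \tfrac{5}{12}y + \tfrac{2}{3}z + \tfrac{5}{12}
  leading term z^{2}: no divisor's leading term divides it; move \tfrac{47}{20}z^{2} to the remainder.
  leading term y: subtract (1)·g_4 from -\tfrac{5}{12}y + \tfrac{2}{3}z + \tfrac{5}{12} → 0
  remainder \tfrac{47}{20}z^{2} ≠ 0; add g_5 = \tfrac{47}{20}z^{2} to the basis.

S(f_2,f_3): lcm = x. S = y + \tfrac{3}{4}z - 1.
  leading term y: subtract (-\tfrac{12}{5})·g_4 from y + \tfrac{3}{4}z - 1 → \tfrac{47}{20}z
  leading term z: no divisor's leading term divides it; move \tfrac{47}{20}z to the remainder.
  remainder \tfrac{47}{20}z ≠ 0; add g_6 = \tfrac{47}{20}z to the basis.

S(f_1,g_4): leading monomials are coprime, so the S-polynomial reduces to 0 (Buchberger's first criterion).
S(f_2,g_4): leading monomials are coprime, so the S-polynomial reduces to 0 (Buchberger's first criterion).
S(f_3,g_4): leading monomials are coprime, so the S-polynomial reduces to 0 (Buchberger's first criterion).
S(f_1,g_5): lcm = xz^{2}. S = -\tfrac{5}{12}yz + \tfrac{5}{3}z^{2} + \tfrac{5}{12}z.
  leading term yz: subtract (z)·g_4 from -\tfrac{5}{12}yz + \tfrac{5}{3}z^{2} + \tfrac{5}{12}z → z^{2}
  leading term z^{2}: subtract (\tfrac{20}{47})·g_5 from z^{2} → 0
  remainder 0.

S(f_2,g_5): leading monomials are coprime, so the S-polynomial reduces to 0 (Buchberger's first criterion).
S(f_3,g_5): leading monomials are coprime, so the S-polynomial reduces to 0 (Buchberger's first criterion).
S(g_4,g_5): leading monomials are coprime, so the S-polynomial reduces to 0 (Buchberger's first criterion).
S(f_1,g_6): lcm = xz. S = -\tfrac{5}{12}y + \tfrac{5}{3}z + \tfrac{5}{12}.
  leading term y: subtract (1)·g_4 from -\tfrac{5}{12}y + \tfrac{5}{3}z + \tfrac{5}{12} → z
  leading term z: subtract (\tfrac{20}{47})·g_6 from z → 0
  remainder 0.

S(f_2,g_6): leading monomials are coprime, so the S-polynomial reduces to 0 (Buchberger's first criterion).
S(f_3,g_6): leading monomials are coprime, so the S-polynomial reduces to 0 (Buchberger's first criterion).
S(g_4,g_6): leading monomials are coprime, so the S-polynomial reduces to 0 (Buchberger's first criterion).
S(g_5,g_6): lcm = z^{2}. S = 0.
  remainder 0.

Every S-polynomial of the final basis reduces to 0, so we have a Gröbner basis.
Inter-reduce: drop elements whose leading term is divisible by another's, tail-reduce, and make monic.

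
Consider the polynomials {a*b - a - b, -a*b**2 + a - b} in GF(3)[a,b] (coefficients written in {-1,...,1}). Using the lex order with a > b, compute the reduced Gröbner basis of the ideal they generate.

G = {a, b}

The reduced Gröbner basis is the canonical form of the ideal for this ordering.

f_1 = a*b - a - b, LT = a*b.
f_2 = -a*b**2 + a - b, LT = a*b**2.

S(f_1,f_2): lcm = a*b**2. S = -a*b + a - b**2 - b.
  reduce S modulo (f_1, f_2):
  remainder -b**2 + b ≠ 0; add g_3 = -b**2 + b to the basis.

S(f_1,g_3): lcm = a*b**2. S = -b**2.
  reduce S modulo (f_1, f_2, g_3):
  remainder -b ≠ 0; add g_4 = -b to the basis.

S(f_1,g_4): lcm = a*b. S = -a - b.
  reduce S modulo (f_1, f_2, g_3, g_4):
  remainder -a ≠ 0; add g_5 = -a to the basis.

The other S-polynomials (S(f_2,g_3), S(f_2,g_4), S(g_3,g_4), S(f_1,g_5), S(f_2,g_5), S(g_3,g_5), S(g_4,g_5)) all reduce to 0 modulo the current basis, so we have a Gröbner basis.
Inter-reduce: drop elements whose leading term is divisible by another's, tail-reduce, and make monic.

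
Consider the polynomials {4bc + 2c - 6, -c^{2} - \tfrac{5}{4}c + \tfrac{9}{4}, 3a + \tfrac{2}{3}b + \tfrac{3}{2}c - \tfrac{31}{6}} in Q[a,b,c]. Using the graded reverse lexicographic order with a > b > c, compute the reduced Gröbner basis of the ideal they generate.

Buchberger's algorithm terminates because the ascending chain of leading-term ideals stabilizes.

f_1 = 4bc + 2c - 6, LT = bc.
f_2 = -c^{2} - \tfrac{5}{4}c + \tfrac{9}{4}, LT = c^{2}.
f_3 = 3a + \tfrac{2}{3}b + \tfrac{3}{2}c - \tfrac{31}{6}, LT = a.

S(f_1,f_2): lcm = bc^{2}. S = -\tfrac{5}{4}bc + \tfrac{1}{2}c^{2} + \tfrac{9}{4}b - \tfrac{3}{2}c.
  leading term bc: subtract (-\tfrac{5}{16})·f_1 from -\tfrac{5}{4}bc + \tfrac{1}{2}c^{2} + \tfrac{9}{4}b - \tfrac{3}{2}c → \tfrac{1}{2}c^{2} + \tfrac{9}{4}b - \tfrac{7}{8}c - \tfrac{15}{8}
  leading term c^{2}: subtract (-\tfrac{1}{2})·f_2 from \tfrac{1}{2}c^{2} + \tfrac{9}{4}b - \tfrac{7}{8}c - \tfrac{15}{8} → \tfrac{9}{4}b - \tfrac{3}{2}c - \tfrac{3}{4}
  leading term b: no divisor's leading term divides it; move \tfrac{9}{4}b to the remainder.
  leading term c: no divisor's leading term divides it; move -\tfrac{3}{2}c to the remainder.
  leading term 1: no divisor's leading term divides it; move -\tfrac{3}{4} to the remainder.
  remainder \tfrac{9}{4}b - \tfrac{3}{2}c - \tfrac{3}{4} ≠ 0; add g_4 = \tfrac{9}{4}b - \tfrac{3}{2}c - \tfrac{3}{4} to the basis.

The other S-polynomials (S(f_1,f_3), S(f_2,f_3), S(f_1,g_4), S(f_2,g_4), S(f_3,g_4)) all reduce to 0 modulo the current basis, so we have a Gröbner basis.
Inter-reduce: drop elements whose leading term is divisible by another's, tail-reduce, and make monic.

G = {c^{2} + \tfrac{5}{4}c - \tfrac{9}{4}, a + \tfrac{35}{54}c - \tfrac{89}{54}, b - \tfrac{2}{3}c - \tfrac{1}{3}}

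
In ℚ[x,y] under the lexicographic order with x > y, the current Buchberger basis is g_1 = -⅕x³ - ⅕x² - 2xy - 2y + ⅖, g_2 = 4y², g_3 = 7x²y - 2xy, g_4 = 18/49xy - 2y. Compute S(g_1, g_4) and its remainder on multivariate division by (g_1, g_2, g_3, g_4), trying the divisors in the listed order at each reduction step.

S(g_1, g_4) = 58/9x²y + 10xy² + 10y² - 2y; remainder on division = 650/81y.

lcm(LM(g_1), LM(g_4)) = x³y.
S = (lcm/LT(g_1))·g_1 − (lcm/LT(g_4))·g_4 = 58/9x²y + 10xy² + 10y² - 2y.
Reduce S modulo (g_1, g_2, g_3, g_4) in that order:
  leading term x²y: subtract (58/63)·g_3 from 58/9x²y + 10xy² + 10y² - 2y → 10xy² + 116/63xy + 10y² - 2y
  leading term xy²: subtract (5/2x)·g_2 from 10xy² + 116/63xy + 10y² - 2y → 116/63xy + 10y² - 2y
  leading term xy: subtract (406/81)·g_4 from 116/63xy + 10y² - 2y → 10y² + 650/81y
  leading term y²: subtract (5/2)·g_2 from 10y² + 650/81y → 650/81y
  leading term y: no divisor's leading term divides it; move 650/81y to the remainder.
The remainder 650/81y is nonzero, so it would be added as the next basis element.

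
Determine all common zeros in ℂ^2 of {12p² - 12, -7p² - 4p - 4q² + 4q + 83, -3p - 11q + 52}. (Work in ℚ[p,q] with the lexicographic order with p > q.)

{(-1, 5)}

Compute a lex Gröbner basis by Buchberger's algorithm.
f_1 = 12p² - 12, LT = p².
f_2 = -7p² - 4p - 4q² + 4q + 83, LT = p².
f_3 = -3p - 11q + 52, LT = p.

S(f_1,f_2): lcm = p². S = -4/7p - 4/7q² + 4/7q + 76/7.
  reduce S modulo (f_1, f_2, f_3):
  remainder -4/7q² + 8/3q + 20/21 ≠ 0; add h_4 = -4/7q² + 8/3q + 20/21 to the basis.

S(f_1,f_3): lcm = p². S = -11/3pq + 52/3p - 1.
  reduce S modulo (f_1, f_2, f_3, h_4):
  remainder -1738/27q + 8690/27 ≠ 0; add h_5 = -1738/27q + 8690/27 to the basis.

The other S-polynomials (S(f_2,f_3), S(f_1,h_4), S(f_2,h_4), S(f_3,h_4), S(f_1,h_5), S(f_2,h_5), S(f_3,h_5), S(h_4,h_5)) all reduce to 0 modulo the current basis, so we have a Gröbner basis.
Inter-reduce: drop elements whose leading term is divisible by another's, tail-reduce, and make monic.
Reduced Gröbner basis: {p + 1, q - 5}.

The lex basis is triangular: the last element involves only q. Solving q - 5 = 0 gives q ∈ {5}; substituting each value into the earlier elements determines the remaining variables.
  q = 5: the earlier basis element becomes p + 1 = 0, giving p = -1 — point (-1, 5).
A lex Gröbner basis triangularizes the system, enabling back-substitution.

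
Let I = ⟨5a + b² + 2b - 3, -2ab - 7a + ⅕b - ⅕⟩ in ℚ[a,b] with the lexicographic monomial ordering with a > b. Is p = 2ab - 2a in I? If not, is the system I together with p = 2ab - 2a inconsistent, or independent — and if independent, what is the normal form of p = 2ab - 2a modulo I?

First compute the reduced Gröbner basis of I by Buchberger's algorithm.
f_1 = 5a + b² + 2b - 3, LT = a.
f_2 = -2ab - 7a + ⅕b - ⅕, LT = ab.

S(f_1,f_2): lcm = ab. S = -7/2a + ⅕b³ + ⅖b² - ½b - 1/10.
  leading term a: subtract (-7/10)·f_1 from -7/2a + ⅕b³ + ⅖b² - ½b - 1/10 → ⅕b³ + 11/10b² + 9/10b - 11/5
  leading term b³: no divisor's leading term divides it; move ⅕b³ to the remainder.
  leading term b²: no divisor's leading term divides it; move 11/10b² to the remainder.
  leading term b: no divisor's leading term divides it; move 9/10b to the remainder.
  leading term 1: no divisor's leading term divides it; move -11/5 to the remainder.
  remainder ⅕b³ + 11/10b² + 9/10b - 11/5 ≠ 0; add h_3 = ⅕b³ + 11/10b² + 9/10b - 11/5 to the basis.

S(f_1,h_3): leading monomials are coprime, so the S-polynomial reduces to 0 (Buchberger's first criterion).
S(f_2,h_3): lcm = ab³. S = -2ab² - 9/2ab + 11a - 1/10b³ + 1/10b².
  leading term ab²: subtract (-⅖b²)·f_1 from -2ab² - 9/2ab + 11a - 1/10b³ + 1/10b² → -9/2ab + 11a + ⅖b⁴ + 7/10b³ - 11/10b²
  leading term ab: subtract (-9/10b)·f_1 from -9/2ab + 11a + ⅖b⁴ + 7/10b³ - 11/10b² → 11a + ⅖b⁴ + 8/5b³ + 7/10b² - 27/10b
  leading term a: subtract (11/5)·f_1 from 11a + ⅖b⁴ + 8/5b³ + 7/10b² - 27/10b → ⅖b⁴ + 8/5b³ - 3/2b² - 71/10b + 33/5
  leading term b⁴: subtract (2b)·h_3 from ⅖b⁴ + 8/5b³ - 3/2b² - 71/10b + 33/5 → -⅗b³ - 33/10b² - 27/10b + 33/5
  leading term b³: subtract (-3)·h_3 from -⅗b³ - 33/10b² - 27/10b + 33/5 → 0
  remainder 0.

Every S-polynomial of the final basis reduces to 0, so we have a Gröbner basis.
Inter-reduce: drop elements whose leading term is divisible by another's, tail-reduce, and make monic.
Reduced Gröbner basis: {a + ⅕b² + ⅖b - ⅗, b³ + 11/2b² + 9/2b - 11}.
Label its elements g_1 = a + ⅕b² + ⅖b - ⅗, g_2 = b³ + 11/2b² + 9/2b - 11.

Reduce p = 2ab - 2a modulo G:
  leading term ab: subtract (2b)·g_1 from 2ab - 2a → -2a - ⅖b³ - ⅘b² + 6/5b
  leading term a: subtract (-2)·g_1 from -2a - ⅖b³ - ⅘b² + 6/5b → -⅖b³ - ⅖b² + 2b - 6/5
  leading term b³: subtract (-⅖)·g_2 from -⅖b³ - ⅖b² + 2b - 6/5 → 9/5b² + 19/5b - 28/5
  leading term b²: no divisor's leading term divides it; move 9/5b² to the remainder.
  leading term b: no divisor's leading term divides it; move 19/5b to the remainder.
  leading term 1: no divisor's leading term divides it; move -28/5 to the remainder.
  normal form = 9/5b² + 19/5b - 28/5.
The normal form is nonzero, so p ∉ I. Since p minus its normal form lies in I, I + (p) = I + (r) where r = 9/5b² + 19/5b - 28/5; decide whether this ideal is the whole ring.
Run Buchberger on G together with r (pairs among the g_i already reduce to 0 since G is a Gröbner basis):
g_1 = a + ⅕b² + ⅖b - ⅗, LT = a.
g_2 = b³ + 11/2b² + 9/2b - 11, LT = b³.
r = 9/5b² + 19/5b - 28/5, LT = b².

S(g_1,g_2): leading monomials are coprime, so the S-polynomial reduces to 0 (Buchberger's first criterion).
S(g_1,r): leading monomials are coprime, so the S-polynomial reduces to 0 (Buchberger's first criterion).
S(g_2,r): lcm = b³. S = 61/18b² + 137/18b - 11.
  leading term b²: subtract (305/162)·r from 61/18b² + 137/18b - 11 → 37/81b - 37/81
  leading term b: no divisor's leading term divides it; move 37/81b to the remainder.
  leading term 1: no divisor's leading term divides it; move -37/81 to the remainder.
  remainder 37/81b - 37/81 ≠ 0; add m_4 = 37/81b - 37/81 to the basis.

S(g_1,m_4): leading monomials are coprime, so the S-polynomial reduces to 0 (Buchberger's first criterion).
S(g_2,m_4): lcm = b³. S = 13/2b² + 9/2b - 11.
  leading term b²: subtract (65/18)·r from 13/2b² + 9/2b - 11 → -83/9b + 83/9
  leading term b: subtract (-747/37)·m_4 from -83/9b + 83/9 → 0
  remainder 0.

S(r,m_4): lcm = b². S = 28/9b - 28/9.
  leading term b: subtract (252/37)·m_4 from 28/9b - 28/9 → 0
  remainder 0.

Every S-polynomial of the final basis reduces to 0, so we have a Gröbner basis.
Inter-reduce: drop elements whose leading term is divisible by another's, tail-reduce, and make monic.
Reduced Gröbner basis: {a, b - 1}.
The reduced Gröbner basis of I + (p) is {a, b - 1} ≠ {1}, a proper ideal, so the enlarged system stays consistent: p is independent of I, with normal form 9/5b² + 19/5b - 28/5.

2ab - 2a is independent of I; its normal form modulo I is 9/5b² + 19/5b - 28/5.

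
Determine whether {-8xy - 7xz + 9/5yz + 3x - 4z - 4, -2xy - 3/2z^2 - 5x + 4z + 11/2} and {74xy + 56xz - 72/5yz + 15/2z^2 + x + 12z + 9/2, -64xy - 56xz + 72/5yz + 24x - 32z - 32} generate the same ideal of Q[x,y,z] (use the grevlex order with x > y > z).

Equality of ideals is decidable: compute both reduced Gröbner bases (unique for the ordering) and check whether they agree.
Buchberger on the first generating set:
f_1 = -8xy - 7xz + 9/5yz + 3x - 4z - 4, LT = xy.
f_2 = -2xy - 3/2z^2 - 5x + 4z + 11/2, LT = xy.

S(f_1,f_2): lcm = xy. S = 7/8xz - 9/40yz - 3/4z^2 - 23/8x + 5/2z + 13/4.
  reduce S modulo (f_1, f_2):
  remainder 7/8xz - 9/40yz - 3/4z^2 - 23/8x + 5/2z + 13/4 ≠ 0; add g_3 = 7/8xz - 9/40yz - 3/4z^2 - 23/8x + 5/2z + 13/4 to the basis.

S(f_1,g_3): lcm = xyz. S = 9/35y^2z + 7/8xz^2 + 177/280yz^2 + 23/7xy - 3/8xz - 20/7yz + 1/2z^2 - 26/7y + 1/2z.
  reduce S modulo (f_1, f_2, g_3):
  remainder 9/35y^2z + 6/7yz^2 + 3/4z^3 - 31/14yz - 65/28z^2 - 26/7y - 93/28z - 1/4 ≠ 0; add g_4 = 9/35y^2z + 6/7yz^2 + 3/4z^3 - 31/14yz - 65/28z^2 - 26/7y - 93/28z - 1/4 to the basis.

The other S-polynomials (S(f_2,g_3), S(f_1,g_4), S(f_2,g_4), S(g_3,g_4)) all reduce to 0 modulo the current basis, so we have a Gröbner basis.
Inter-reduce: drop elements whose leading term is divisible by another's, tail-reduce, and make monic.
Reduced Gröbner basis: {y^2z + 10/3yz^2 + 35/12z^3 - 155/18yz - 325/36z^2 - 130/9y - 155/12z - 35/36, xy + 3/4z^2 + 5/2x - 2z - 11/4, xz - 9/35yz - 6/7z^2 - 23/7x + 20/7z + 26/7}.

Buchberger on the second generating set:
h_1 = 74xy + 56xz - 72/5yz + 15/2z^2 + x + 12z + 9/2, LT = xy.
h_2 = -64xy - 56xz + 72/5yz + 24x - 32z - 32, LT = xy.

S(h_1,h_2): lcm = xy. S = -35/296xz + 9/296yz + 15/148z^2 + 115/296x - 25/74z - 65/148.
  reduce S modulo (h_1, h_2):
  remainder -35/296xz + 9/296yz + 15/148z^2 + 115/296x - 25/74z - 65/148 ≠ 0; add k_3 = -35/296xz + 9/296yz + 15/148z^2 + 115/296x - 25/74z - 65/148 to the basis.

S(h_1,k_3): lcm = xyz. S = 9/35y^2z + 28/37xz^2 + 858/1295yz^2 + 15/148z^3 + 23/7xy + 1/74xz - 20/7yz + 6/37z^2 - 26/7y + 9/148z.
  reduce S modulo (h_1, h_2, k_3):
  remainder 9/35y^2z + 6/7yz^2 + 3/4z^3 - 31/14yz - 65/28z^2 - 26/7y - 93/28z - 1/4 ≠ 0; add k_4 = 9/35y^2z + 6/7yz^2 + 3/4z^3 - 31/14yz - 65/28z^2 - 26/7y - 93/28z - 1/4 to the basis.

The other S-polynomials (S(h_2,k_3), S(h_1,k_4), S(h_2,k_4), S(k_3,k_4)) all reduce to 0 modulo the current basis, so we have a Gröbner basis.
Inter-reduce: drop elements whose leading term is divisible by another's, tail-reduce, and make monic.
Reduced Gröbner basis: {y^2z + 10/3yz^2 + 35/12z^3 - 155/18yz - 325/36z^2 - 130/9y - 155/12z - 35/36, xy + 3/4z^2 + 5/2x - 2z - 11/4, xz - 9/35yz - 6/7z^2 - 23/7x + 20/7z + 26/7}.

The two bases agree; hence the ideals are identical.

Yes, the ideals are equal.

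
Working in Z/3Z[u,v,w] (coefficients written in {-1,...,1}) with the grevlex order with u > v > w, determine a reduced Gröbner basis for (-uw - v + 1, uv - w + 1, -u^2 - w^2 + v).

f_1 = -uw - v + 1, LT = uw.
f_2 = uv - w + 1, LT = uv.
f_3 = -u^2 - w^2 + v, LT = u^2.

S(f_1,f_2): lcm = uvw. S = v^2 + w^2 - v - w.
  leading term v^2: no divisor's leading term divides it; move v^2 to the remainder.
  leading term w^2: no divisor's leading term divides it; move w^2 to the remainder.
  leading term v: no divisor's leading term divides it; move -v to the remainder.
  leading term w: no divisor's leading term divides it; move -w to the remainder.
  remainder v^2 + w^2 - v - w ≠ 0; add g_4 = v^2 + w^2 - v - w to the basis.

S(f_1,f_3): lcm = u^2w. S = -w^3 + uv + vw - u.
  leading term w^3: no divisor's leading term divides it; move -w^3 to the remainder.
  leading term uv: subtract (1)·f_2 from uv + vw - u → vw - u + w - 1
  leading term vw: no divisor's leading term divides it; move vw to the remainder.
  leading term u: no divisor's leading term divides it; move -u to the remainder.
  leading term w: no divisor's leading term divides it; move w to the remainder.
  leading term 1: no divisor's leading term divides it; move -1 to the remainder.
  remainder -w^3 + vw - u + w - 1 ≠ 0; add g_5 = -w^3 + vw - u + w - 1 to the basis.

S(f_2,f_3): lcm = u^2v. S = -vw^2 + v^2 - uw + u.
  leading term vw^2: no divisor's leading term divides it; move -vw^2 to the remainder.
  leading term v^2: subtract (1)·g_4 from v^2 - uw + u → -uw - w^2 + u + v + w
  leading term uw: subtract (1)·f_1 from -uw - w^2 + u + v + w → -w^2 + u - v + w - 1
  leading term w^2: no divisor's leading term divides it; move -w^2 to the remainder.
  leading term u: no divisor's leading term divides it; move u to the remainder.
  leading term v: no divisor's leading term divides it; move -v to the remainder.
  leading term w: no divisor's leading term divides it; move w to the remainder.
  leading term 1: no divisor's leading term divides it; move -1 to the remainder.
  remainder -vw^2 - w^2 + u - v + w - 1 ≠ 0; add g_6 = -vw^2 - w^2 + u - v + w - 1 to the basis.

S(f_1,g_4): leading monomials are coprime, so the S-polynomial reduces to 0 (Buchberger's first criterion).
S(f_2,g_4): lcm = uv^2. S = -uw^2 + uv + uw - vw + v.
  leading term uw^2: subtract (w)·f_1 from -uw^2 + uv + uw - vw + v → uv + uw + v - w
  leading term uv: subtract (1)·f_2 from uv + uw + v - w → uw + v - 1
  leading term uw: subtract (-1)·f_1 from uw + v - 1 → 0
  remainder 0.

S(f_3,g_4): leading monomials are coprime, so the S-polynomial reduces to 0 (Buchberger's first criterion).
S(f_1,g_5): lcm = uw^3. S = uvw + vw^2 - u^2 + uw - w^2 - u.
  leading term uvw: subtract (-v)·f_1 from uvw + vw^2 - u^2 + uw - w^2 - u → vw^2 - u^2 - v^2 + uw - w^2 - u + v
  leading term vw^2: subtract (-1)·g_6 from vw^2 - u^2 - v^2 + uw - w^2 - u + v → -u^2 - v^2 + uw + w^2 + w - 1
  leading term u^2: subtract (1)·f_3 from -u^2 - v^2 + uw + w^2 + w - 1 → -v^2 + uw - w^2 - v + w - 1
  leading term v^2: subtract (-1)·g_4 from -v^2 + uw - w^2 - v + w - 1 → uw + v - 1
  leading term uw: subtract (-1)·f_1 from uw + v - 1 → 0
  remainder 0.

S(f_2,g_5): leading monomials are coprime, so the S-polynomial reduces to 0 (Buchberger's first criterion).
S(f_3,g_5): leading monomials are coprime, so the S-polynomial reduces to 0 (Buchberger's first criterion).
S(g_4,g_5): leading monomials are coprime, so the S-polynomial reduces to 0 (Buchberger's first criterion).
S(f_1,g_6): lcm = uvw^2. S = v^2w - uw^2 + u^2 - uv + uw - vw - u.
  leading term v^2w: subtract (w)·g_4 from v^2w - uw^2 + u^2 - uv + uw - vw - u → -uw^2 - w^3 + u^2 - uv + uw + w^2 - u
  leading term uw^2: subtract (w)·f_1 from -uw^2 - w^3 + u^2 - uv + uw + w^2 - u → -w^3 + u^2 - uv + uw + vw + w^2 - u - w
  leading term w^3: subtract (1)·g_5 from -w^3 + u^2 - uv + uw + vw + w^2 - u - w → u^2 - uv + uw + w^2 + w + 1
  leading term u^2: subtract (-1)·f_3 from u^2 - uv + uw + w^2 + w + 1 → -uv + uw + v + w + 1
  leading term uv: subtract (-1)·f_2 from -uv + uw + v + w + 1 → uw + v - 1
  leading term uw: subtract (-1)·f_1 from uw + v - 1 → 0
  remainder 0.

S(f_2,g_6): lcm = uvw^2. S = -uw^2 - w^3 + u^2 - uv + uw + w^2 - u.
  leading term uw^2: subtract (w)·f_1 from -uw^2 - w^3 + u^2 - uv + uw + w^2 - u → -w^3 + u^2 - uv + uw + vw + w^2 - u - w
  leading term w^3: subtract (1)·g_5 from -w^3 + u^2 - uv + uw + vw + w^2 - u - w → u^2 - uv + uw + w^2 + w + 1
  leading term u^2: subtract (-1)·f_3 from u^2 - uv + uw + w^2 + w + 1 → -uv + uw + v + w + 1
  leading term uv: subtract (-1)·f_2 from -uv + uw + v + w + 1 → uw + v - 1
  leading term uw: subtract (-1)·f_1 from uw + v - 1 → 0
  remainder 0.

S(f_3,g_6): leading monomials are coprime, so the S-polynomial reduces to 0 (Buchberger's first criterion).
S(g_4,g_6): lcm = v^2w^2. S = w^4 + vw^2 - w^3 + uv - v^2 + vw - v.
  leading term w^4: subtract (-w)·g_5 from w^4 + vw^2 - w^3 + uv - v^2 + vw - v → -vw^2 - w^3 + uv - v^2 - uw + vw + w^2 - v - w
  leading term vw^2: subtract (1)·g_6 from -vw^2 - w^3 + uv - v^2 - uw + vw + w^2 - v - w → -w^3 + uv - v^2 - uw + vw - w^2 - u + w + 1
  leading term w^3: subtract (1)·g_5 from -w^3 + uv - v^2 - uw + vw - w^2 - u + w + 1 → uv - v^2 - uw - w^2 - 1
  leading term uv: subtract (1)·f_2 from uv - v^2 - uw - w^2 - 1 → -v^2 - uw - w^2 + w + 1
  leading term v^2: subtract (-1)·g_4 from -v^2 - uw - w^2 + w + 1 → -uw - v + 1
  leading term uw: subtract (1)·f_1 from -uw - v + 1 → 0
  remainder 0.

S(g_5,g_6): lcm = vw^3. S = -v^2w - w^3 + uv + uw + vw + w^2 + v - w.
  leading term v^2w: subtract (-w)·g_4 from -v^2w - w^3 + uv + uw + vw + w^2 + v - w → uv + uw + v - w
  leading term uv: subtract (1)·f_2 from uv + uw + v - w → uw + v - 1
  leading term uw: subtract (-1)·f_1 from uw + v - 1 → 0
  remainder 0.

Every S-polynomial of the final basis reduces to 0, so we have a Gröbner basis.

G = {vw^2 + w^2 - u + v - w + 1, w^3 - vw + u - w + 1, u^2 + w^2 - v, uv - w + 1, v^2 + w^2 - v - w, uw + v - 1}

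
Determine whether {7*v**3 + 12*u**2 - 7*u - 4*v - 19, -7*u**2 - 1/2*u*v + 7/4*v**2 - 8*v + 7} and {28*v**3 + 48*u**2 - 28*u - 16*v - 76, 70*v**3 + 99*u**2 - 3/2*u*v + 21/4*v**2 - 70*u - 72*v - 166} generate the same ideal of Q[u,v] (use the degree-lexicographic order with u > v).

Two ideals are equal iff their reduced Gröbner bases coincide (the reduced basis is unique for a fixed ordering).
Buchberger on the first generating set:
f_1 = 7*v**3 + 12*u**2 - 7*u - 4*v - 19, LT = v**3.
f_2 = -7*u**2 - 1/2*u*v + 7/4*v**2 - 8*v + 7, LT = u**2.

S(f_1,f_2): leading monomials are coprime, so the S-polynomial reduces to 0 (Buchberger's first criterion).
Every S-polynomial of the final basis reduces to 0, so we have a Gröbner basis.
Inter-reduce: drop elements whose leading term is divisible by another's, tail-reduce, and make monic.
Reduced Gröbner basis: {v**3 - 6/49*u*v + 3/7*v**2 - u - 124/49*v - 1, u**2 + 1/14*u*v - 1/4*v**2 + 8/7*v - 1}.

Buchberger on the second generating set:
h_1 = 28*v**3 + 48*u**2 - 28*u - 16*v - 76, LT = v**3.
h_2 = 70*v**3 + 99*u**2 - 3/2*u*v + 21/4*v**2 - 70*u - 72*v - 166, LT = v**3.

S(h_1,h_2): lcm = v**3. S = 3/10*u**2 + 3/140*u*v - 3/40*v**2 + 16/35*v - 12/35.
  leading term u**2: no divisor's leading term divides it; move 3/10*u**2 to the remainder.
  leading term u*v: no divisor's leading term divides it; move 3/140*u*v to the remainder.
  leading term v**2: no divisor's leading term divides it; move -3/40*v**2 to the remainder.
  leading term v: no divisor's leading term divides it; move 16/35*v to the remainder.
  leading term 1: no divisor's leading term divides it; move -12/35 to the remainder.
  remainder 3/10*u**2 + 3/140*u*v - 3/40*v**2 + 16/35*v - 12/35 ≠ 0; add k_3 = 3/10*u**2 + 3/140*u*v - 3/40*v**2 + 16/35*v - 12/35 to the basis.

S(h_1,k_3): leading monomials are coprime, so the S-polynomial reduces to 0 (Buchberger's first criterion).
S(h_2,k_3): leading monomials are coprime, so the S-polynomial reduces to 0 (Buchberger's first criterion).
Every S-polynomial of the final basis reduces to 0, so we have a Gröbner basis.
Inter-reduce: drop elements whose leading term is divisible by another's, tail-reduce, and make monic.
Reduced Gröbner basis: {v**3 - 6/49*u*v + 3/7*v**2 - u - 156/49*v - 37/49, u**2 + 1/14*u*v - 1/4*v**2 + 32/21*v - 8/7}.

The bases are distinct; the ideals are different.

No, the ideals differ.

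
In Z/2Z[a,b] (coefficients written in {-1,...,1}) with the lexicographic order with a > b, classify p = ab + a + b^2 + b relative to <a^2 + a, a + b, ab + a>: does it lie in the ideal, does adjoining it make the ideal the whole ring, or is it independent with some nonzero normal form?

First compute the reduced Gröbner basis of I by Buchberger's algorithm.
f_1 = a^2 + a, LT = a^2.
f_2 = a + b, LT = a.
f_3 = ab + a, LT = ab.

S(f_1,f_2): lcm = a^2. S = ab + a.
  leading term ab: subtract (b)·f_2 from ab + a → a + b^2
  leading term a: subtract (1)·f_2 from a + b^2 → b^2 + b
  leading term b^2: no divisor's leading term divides it; move b^2 to the remainder.
  leading term b: no divisor's leading term divides it; move b to the remainder.
  remainder b^2 + b ≠ 0; add h_4 = b^2 + b to the basis.

S(f_1,f_3): lcm = a^2b. S = a^2 + ab.
  leading term a^2: subtract (1)·f_1 from a^2 + ab → ab + a
  leading term ab: subtract (b)·f_2 from ab + a → a + b^2
  leading term a: subtract (1)·f_2 from a + b^2 → b^2 + b
  leading term b^2: subtract (1)·h_4 from b^2 + b → 0
  remainder 0.

S(f_2,f_3): lcm = ab. S = a + b^2.
  leading term a: subtract (1)·f_2 from a + b^2 → b^2 + b
  leading term b^2: subtract (1)·h_4 from b^2 + b → 0
  remainder 0.

S(f_1,h_4): leading monomials are coprime, so the S-polynomial reduces to 0 (Buchberger's first criterion).
S(f_2,h_4): leading monomials are coprime, so the S-polynomial reduces to 0 (Buchberger's first criterion).
S(f_3,h_4): lcm = ab^2. S = 0.
  remainder 0.

Every S-polynomial of the final basis reduces to 0, so we have a Gröbner basis.
Inter-reduce: drop elements whose leading term is divisible by another's, tail-reduce, and make monic.
Reduced Gröbner basis: {a + b, b^2 + b}.
Label its elements g_1 = a + b, g_2 = b^2 + b.

Reduce p = ab + a + b^2 + b modulo G:
  leading term ab: subtract (b)·g_1 from ab + a + b^2 + b → a + b
  leading term a: subtract (1)·g_1 from a + b → 0
  normal form = 0.
Since the normal form is 0, p ∈ I.

ab + a + b^2 + b lies in I (it reduces to 0).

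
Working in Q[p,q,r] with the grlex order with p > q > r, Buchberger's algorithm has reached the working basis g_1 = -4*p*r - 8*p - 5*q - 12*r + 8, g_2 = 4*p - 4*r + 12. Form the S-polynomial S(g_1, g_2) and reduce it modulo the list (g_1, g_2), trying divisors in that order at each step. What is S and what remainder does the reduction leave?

S(g_1, g_2) = r**2 + 2*p + 5/4*q - 2; remainder on division = r**2 + 5/4*q + 2*r - 8.

lcm(LM(g_1), LM(g_2)) = p*r.
S = (lcm/LT(g_1))·g_1 − (lcm/LT(g_2))·g_2 = r**2 + 2*p + 5/4*q - 2.
Reduce S modulo (g_1, g_2) in that order:
  leading term r**2: no divisor's leading term divides it; move r**2 to the remainder.
  leading term p: subtract (1/2)·g_2 from 2*p + 5/4*q - 2 → 5/4*q + 2*r - 8
  leading term q: no divisor's leading term divides it; move 5/4*q to the remainder.
  leading term r: no divisor's leading term divides it; move 2*r to the remainder.
  leading term 1: no divisor's leading term divides it; move -8 to the remainder.
The remainder r**2 + 5/4*q + 2*r - 8 is nonzero, so it would be added as the next basis element.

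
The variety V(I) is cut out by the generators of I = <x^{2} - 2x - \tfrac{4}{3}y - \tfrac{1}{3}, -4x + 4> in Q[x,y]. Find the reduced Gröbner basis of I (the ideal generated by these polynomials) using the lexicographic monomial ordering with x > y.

G = {x - 1, y + 1}

f_1 = x^{2} - 2x - \tfrac{4}{3}y - \tfrac{1}{3}, LT = x^{2}.
f_2 = -4x + 4, LT = x.

S(f_1,f_2): lcm = x^{2}. S = -x - \tfrac{4}{3}y - \tfrac{1}{3}.
  leading term x: subtract (\tfrac{1}{4})·f_2 from -x - \tfrac{4}{3}y - \tfrac{1}{3} → -\tfrac{4}{3}y - \tfrac{4}{3}
  leading term y: no divisor's leading term divides it; move -\tfrac{4}{3}y to the remainder.
  leading term 1: no divisor's leading term divides it; move -\tfrac{4}{3} to the remainder.
  remainder -\tfrac{4}{3}y - \tfrac{4}{3} ≠ 0; add g_3 = -\tfrac{4}{3}y - \tfrac{4}{3} to the basis.

The other S-polynomials (S(f_1,g_3), S(f_2,g_3)) all reduce to 0 modulo the current basis, so we have a Gröbner basis.
Inter-reduce: drop elements whose leading term is divisible by another's, tail-reduce, and make monic.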